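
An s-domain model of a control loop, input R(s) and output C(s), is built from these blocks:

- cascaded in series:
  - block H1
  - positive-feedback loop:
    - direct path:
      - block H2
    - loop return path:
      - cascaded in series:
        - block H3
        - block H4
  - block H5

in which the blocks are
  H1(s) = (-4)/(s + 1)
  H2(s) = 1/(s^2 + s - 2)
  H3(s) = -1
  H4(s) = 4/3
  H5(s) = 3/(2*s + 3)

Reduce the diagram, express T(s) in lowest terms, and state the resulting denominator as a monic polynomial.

(1) cascade H3, H4 gives (-4)/3
(2) close the feedback loop around H2, (H3*H4) gives 3/(3*s^2 + 3*s - 2)
(3) multiply H1, [H2/(1-H2*(H3*H4))], H5 (series) gives (-36)/(6*s^4 + 21*s^3 + 20*s^2 - s - 6)
No further cancellation is possible in the step-3 result, so that is T(s). Its denominator becomes monic after dividing by the leading coefficient 6.

Answer: s^4 + 7*s^3/2 + 10*s^2/3 - s/6 - 1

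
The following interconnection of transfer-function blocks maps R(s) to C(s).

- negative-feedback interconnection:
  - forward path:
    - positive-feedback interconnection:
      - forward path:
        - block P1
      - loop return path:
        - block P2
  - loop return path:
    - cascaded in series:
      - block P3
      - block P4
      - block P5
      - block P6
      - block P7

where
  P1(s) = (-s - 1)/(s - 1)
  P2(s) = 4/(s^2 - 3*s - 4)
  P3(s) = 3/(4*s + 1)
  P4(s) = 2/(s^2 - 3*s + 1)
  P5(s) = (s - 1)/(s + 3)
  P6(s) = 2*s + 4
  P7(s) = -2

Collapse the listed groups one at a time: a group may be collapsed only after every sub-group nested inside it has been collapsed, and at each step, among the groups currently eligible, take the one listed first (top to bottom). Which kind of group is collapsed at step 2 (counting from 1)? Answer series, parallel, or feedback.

Reducing step by step:

[1] feedback reduction of P1, P2
[2] series reduction of P3, P4, P5, P6, P7
[3] close the feedback loop around [P1/(1-P1*P2)], (P3*P4*P5*P6*P7)
At step 2 the group reduced is series.

Answer: series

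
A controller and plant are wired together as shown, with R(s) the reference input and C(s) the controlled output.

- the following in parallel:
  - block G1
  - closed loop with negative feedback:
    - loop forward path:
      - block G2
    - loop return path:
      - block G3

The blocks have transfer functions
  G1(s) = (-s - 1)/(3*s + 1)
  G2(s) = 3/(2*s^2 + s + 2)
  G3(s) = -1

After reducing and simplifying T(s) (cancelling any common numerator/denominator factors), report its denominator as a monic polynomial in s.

The answer is s^3 + 5*s^2/6 - s/3 - 1/6.

Reasoning:
Step 1: reduce the feedback loop with forward G2 and return G3, giving 3/(2*s^2 + s - 1)
Step 2: sum the parallel branches G1, [G2/(1+G2*G3)], giving (-2*s^3 - 3*s^2 + 9*s + 4)/(6*s^3 + 5*s^2 - 2*s - 1)
T(s) is the step-2 result (common factors already cancelled). Leading coefficient of the denominator: 6. Divide through by 6 for the monic polynomial.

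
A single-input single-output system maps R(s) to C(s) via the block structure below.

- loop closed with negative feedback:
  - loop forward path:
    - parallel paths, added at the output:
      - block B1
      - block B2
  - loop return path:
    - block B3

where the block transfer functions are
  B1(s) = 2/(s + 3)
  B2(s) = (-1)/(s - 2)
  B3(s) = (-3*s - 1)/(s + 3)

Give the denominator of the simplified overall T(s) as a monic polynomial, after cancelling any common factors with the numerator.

Answer: s^3 + s^2 + 17*s - 11

Working:
Step 1. parallel reduction of B1, B2, giving (s - 7)/(s^2 + s - 6)
Step 2. close the feedback loop around (B1+B2), B3, giving (s^2 - 4*s - 21)/(s^3 + s^2 + 17*s - 11)
The result of step 2 is T(s) in lowest terms. Its denominator already has leading coefficient 1, so it is monic as it stands.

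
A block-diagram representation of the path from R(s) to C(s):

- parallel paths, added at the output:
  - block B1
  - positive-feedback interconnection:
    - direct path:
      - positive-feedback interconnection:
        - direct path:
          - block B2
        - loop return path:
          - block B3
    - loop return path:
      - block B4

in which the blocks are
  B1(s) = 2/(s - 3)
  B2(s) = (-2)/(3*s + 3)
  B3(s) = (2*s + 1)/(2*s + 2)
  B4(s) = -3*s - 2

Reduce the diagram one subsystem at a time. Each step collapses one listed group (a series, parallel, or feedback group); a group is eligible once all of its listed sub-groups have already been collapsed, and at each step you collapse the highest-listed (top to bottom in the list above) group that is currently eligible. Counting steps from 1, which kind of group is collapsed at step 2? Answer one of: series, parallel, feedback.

Answer: feedback

Working:
1. apply the feedback formula to B2, B3
2. close the feedback loop around [B2/(1-B2*B3)], B4
3. add B1, [[B2/(1-B2*B3)]/(1-[B2/(1-B2*B3)]*B4)] (parallel)
The group at step 2 is a feedback group.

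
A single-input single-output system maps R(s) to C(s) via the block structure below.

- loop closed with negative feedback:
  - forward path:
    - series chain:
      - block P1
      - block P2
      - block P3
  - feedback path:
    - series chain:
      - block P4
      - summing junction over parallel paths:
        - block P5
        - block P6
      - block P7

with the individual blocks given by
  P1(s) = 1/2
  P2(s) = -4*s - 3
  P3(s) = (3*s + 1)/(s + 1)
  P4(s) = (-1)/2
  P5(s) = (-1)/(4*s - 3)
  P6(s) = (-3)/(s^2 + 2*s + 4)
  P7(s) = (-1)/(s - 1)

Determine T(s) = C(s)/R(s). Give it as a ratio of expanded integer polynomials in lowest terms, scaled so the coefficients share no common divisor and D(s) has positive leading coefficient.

Answer: (-96*s^6 - 128*s^5 - 170*s^4 + 392*s^3 + 254*s^2 - 180*s - 72)/(16*s^5 + 32*s^4 + 205*s^3 + 57*s^2 - 63*s + 33)

Working:
1. cascade P1, P2, P3: (-12*s^2 - 13*s - 3)/(2*s + 2)
2. parallel reduction of P5, P6: (-s^2 - 14*s + 5)/(4*s^3 + 5*s^2 + 10*s - 12)
3. series reduction of P4, (P5+P6), P7: (-s^2 - 14*s + 5)/(8*s^4 + 2*s^3 + 10*s^2 - 44*s + 24)
4. feedback reduction of (P1*P2*P3), (P4*(P5+P6)*P7) - this is the overall T(s), already in the required normalized form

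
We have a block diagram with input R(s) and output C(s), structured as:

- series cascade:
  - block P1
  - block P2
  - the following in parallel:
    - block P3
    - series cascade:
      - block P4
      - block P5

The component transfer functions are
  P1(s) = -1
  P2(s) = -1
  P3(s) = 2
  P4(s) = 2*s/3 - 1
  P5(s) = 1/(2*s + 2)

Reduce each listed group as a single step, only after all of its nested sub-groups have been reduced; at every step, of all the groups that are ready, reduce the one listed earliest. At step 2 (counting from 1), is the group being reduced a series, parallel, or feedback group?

Reducing step by step:

Step 1 - multiply P4, P5 (series)
Step 2 - sum the parallel branches P3, (P4*P5)
Step 3 - combine P1, P2, (P3+(P4*P5)) in series
So the answer for step 2 is parallel.

Answer: parallel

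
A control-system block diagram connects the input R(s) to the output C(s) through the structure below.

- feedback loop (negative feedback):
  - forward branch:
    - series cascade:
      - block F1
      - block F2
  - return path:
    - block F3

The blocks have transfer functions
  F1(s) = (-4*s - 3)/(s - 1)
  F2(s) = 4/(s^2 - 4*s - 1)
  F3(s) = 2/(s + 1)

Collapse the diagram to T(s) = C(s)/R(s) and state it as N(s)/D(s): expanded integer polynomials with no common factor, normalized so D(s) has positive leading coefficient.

Answer: (-16*s^2 - 28*s - 12)/(s^4 - 4*s^3 - 2*s^2 - 28*s - 23)

Working:
1. reduce the series chain F1, F2; result (-16*s - 12)/(s^3 - 5*s^2 + 3*s + 1)
2. feedback reduction of (F1*F2), F3 - this is the overall T(s), already in the required normalized form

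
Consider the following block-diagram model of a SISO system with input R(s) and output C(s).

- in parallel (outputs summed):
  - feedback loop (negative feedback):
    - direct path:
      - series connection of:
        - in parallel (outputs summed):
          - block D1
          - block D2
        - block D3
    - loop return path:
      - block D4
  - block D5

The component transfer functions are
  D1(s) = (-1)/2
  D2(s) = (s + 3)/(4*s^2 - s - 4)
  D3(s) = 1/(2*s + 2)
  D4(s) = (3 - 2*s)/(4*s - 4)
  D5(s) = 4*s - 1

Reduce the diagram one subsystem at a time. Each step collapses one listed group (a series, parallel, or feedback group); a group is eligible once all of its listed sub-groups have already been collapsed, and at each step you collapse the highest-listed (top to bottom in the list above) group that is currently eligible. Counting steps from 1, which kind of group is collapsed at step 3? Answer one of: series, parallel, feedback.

Reducing step by step:

[1] add D1, D2 (parallel)
[2] series reduction of (D1+D2), D3
[3] collapse the loop (((D1+D2)*D3) forward, D4 return)
[4] add [((D1+D2)*D3)/(1+((D1+D2)*D3)*D4)], D5 (parallel)
Step 3 collapses a feedback group.

Answer: feedback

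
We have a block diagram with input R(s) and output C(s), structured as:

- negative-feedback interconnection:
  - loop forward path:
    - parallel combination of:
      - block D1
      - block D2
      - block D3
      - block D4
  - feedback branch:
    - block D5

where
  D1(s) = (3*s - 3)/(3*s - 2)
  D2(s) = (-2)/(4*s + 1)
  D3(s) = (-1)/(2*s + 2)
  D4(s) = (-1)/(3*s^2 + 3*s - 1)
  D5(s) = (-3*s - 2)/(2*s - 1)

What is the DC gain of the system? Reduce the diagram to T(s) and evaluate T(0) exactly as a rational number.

First reduce the diagram to T(s).

Step 1: add D1, D2, D3, D4 (parallel): (72*s^5 + 18*s^4 - 171*s^3 - 53*s^2 + 49*s)/(72*s^5 + 114*s^4 - 24*s^3 - 68*s^2 + 2*s + 4)
Step 2: apply the feedback formula to (D1+D2+D3+D4), D5: (-144*s^6 + 36*s^5 + 360*s^4 - 65*s^3 - 151*s^2 + 49*s)/(72*s^6 + 42*s^5 - 315*s^4 - 389*s^3 - 31*s^2 + 92*s + 4)
Evaluating the step-2 result (the overall T(s)) at s = 0 gives T(0) = 0/4 = 0.

Answer: 0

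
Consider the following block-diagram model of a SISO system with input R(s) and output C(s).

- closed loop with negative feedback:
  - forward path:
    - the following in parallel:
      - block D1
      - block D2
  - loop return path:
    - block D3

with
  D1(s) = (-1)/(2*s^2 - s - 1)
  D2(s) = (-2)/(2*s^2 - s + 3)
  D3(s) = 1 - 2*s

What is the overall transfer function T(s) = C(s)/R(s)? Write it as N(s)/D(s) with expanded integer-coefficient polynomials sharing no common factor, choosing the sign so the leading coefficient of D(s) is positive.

[1] combine D1, D2 in parallel: (-6*s^2 + 3*s - 1)/(4*s^4 - 4*s^3 + 5*s^2 - 2*s - 3)
[2] apply the feedback formula to (D1+D2), D3: this yields T(s), and no further normalization is needed

Therefore the answer is (-6*s^2 + 3*s - 1)/(4*s^4 + 8*s^3 - 7*s^2 + 3*s - 4).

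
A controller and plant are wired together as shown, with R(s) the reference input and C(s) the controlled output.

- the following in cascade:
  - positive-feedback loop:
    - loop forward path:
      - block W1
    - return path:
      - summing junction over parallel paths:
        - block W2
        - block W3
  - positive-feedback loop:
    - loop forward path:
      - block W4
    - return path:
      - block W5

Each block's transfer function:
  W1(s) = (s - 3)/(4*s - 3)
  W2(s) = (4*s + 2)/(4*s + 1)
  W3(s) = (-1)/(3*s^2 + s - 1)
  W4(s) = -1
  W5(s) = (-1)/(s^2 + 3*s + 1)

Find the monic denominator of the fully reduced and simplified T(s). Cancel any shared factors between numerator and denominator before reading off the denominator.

Step 1. combine W2, W3 in parallel = (12*s^3 + 10*s^2 - 6*s - 3)/(12*s^3 + 7*s^2 - 3*s - 1)
Step 2. close the feedback loop around W1, (W2+W3) = (12*s^4 - 29*s^3 - 24*s^2 + 8*s + 3)/(36*s^4 + 18*s^3 + 3*s^2 - 10*s - 6)
Step 3. close the feedback loop around W4, W5 = (-s^2 - 3*s - 1)/(s^2 + 3*s)
Step 4. series reduction of [W1/(1-W1*(W2+W3))], [W4/(1-W4*W5)] = (-12*s^6 - 7*s^5 + 99*s^4 + 93*s^3 - 3*s^2 - 17*s - 3)/(36*s^6 + 126*s^5 + 57*s^4 - s^3 - 36*s^2 - 18*s)
Step 4 gives the fully reduced T(s), with no common factor left to cancel. The denominator's leading coefficient is 36, so divide each of its coefficients by 36 to get the monic form.

Hence the answer: s^6 + 7*s^5/2 + 19*s^4/12 - s^3/36 - s^2 - s/2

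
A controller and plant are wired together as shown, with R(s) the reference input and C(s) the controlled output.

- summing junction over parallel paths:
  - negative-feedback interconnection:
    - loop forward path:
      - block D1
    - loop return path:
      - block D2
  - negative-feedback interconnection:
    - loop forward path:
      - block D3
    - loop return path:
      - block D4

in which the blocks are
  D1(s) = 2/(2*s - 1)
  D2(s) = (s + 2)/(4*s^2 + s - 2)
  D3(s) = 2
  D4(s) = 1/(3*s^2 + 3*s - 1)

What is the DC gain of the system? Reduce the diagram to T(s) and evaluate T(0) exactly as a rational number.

Step 1. reduce the feedback loop with forward D1 and return D2; result (8*s^2 + 2*s - 4)/(8*s^3 - 2*s^2 - 3*s + 6)
Step 2. collapse the loop (D3 forward, D4 return); result (6*s^2 + 6*s - 2)/(3*s^2 + 3*s + 1)
Step 3. reduce the parallel group [D1/(1+D1*D2)], [D3/(1+D3*D4)]; result (48*s^5 + 60*s^4 - 16*s^3 + 24*s^2 + 32*s - 16)/(24*s^5 + 18*s^4 - 7*s^3 + 7*s^2 + 15*s + 6)
The step-3 result is T(s). Setting s = 0: T(0) = -16/6 = -8/3.

Answer: -8/3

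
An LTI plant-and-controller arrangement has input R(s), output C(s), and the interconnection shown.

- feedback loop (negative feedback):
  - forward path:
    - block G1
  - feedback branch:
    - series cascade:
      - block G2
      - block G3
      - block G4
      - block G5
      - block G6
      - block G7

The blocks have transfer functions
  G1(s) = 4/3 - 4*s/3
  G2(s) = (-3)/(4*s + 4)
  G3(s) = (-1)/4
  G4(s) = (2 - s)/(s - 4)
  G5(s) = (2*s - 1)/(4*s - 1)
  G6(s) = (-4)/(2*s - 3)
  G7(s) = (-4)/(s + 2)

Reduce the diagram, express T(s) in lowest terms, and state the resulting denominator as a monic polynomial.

Step 1: cascade G2, G3, G4, G5, G6, G7 gives (-6*s^2 + 15*s - 6)/(8*s^5 - 22*s^4 - 63*s^3 + 73*s^2 + 82*s - 24)
Step 2: reduce the feedback loop with forward G1 and return (G2*G3*G4*G5*G6*G7) gives (-32*s^6 + 120*s^5 + 164*s^4 - 544*s^3 - 36*s^2 + 424*s - 96)/(24*s^5 - 66*s^4 - 165*s^3 + 135*s^2 + 330*s - 96)
That last expression is T(s), already simplified. Scaling its denominator by 1/24 (the reciprocal of the leading coefficient) yields the monic denominator.

Answer: s^5 - 11*s^4/4 - 55*s^3/8 + 45*s^2/8 + 55*s/4 - 4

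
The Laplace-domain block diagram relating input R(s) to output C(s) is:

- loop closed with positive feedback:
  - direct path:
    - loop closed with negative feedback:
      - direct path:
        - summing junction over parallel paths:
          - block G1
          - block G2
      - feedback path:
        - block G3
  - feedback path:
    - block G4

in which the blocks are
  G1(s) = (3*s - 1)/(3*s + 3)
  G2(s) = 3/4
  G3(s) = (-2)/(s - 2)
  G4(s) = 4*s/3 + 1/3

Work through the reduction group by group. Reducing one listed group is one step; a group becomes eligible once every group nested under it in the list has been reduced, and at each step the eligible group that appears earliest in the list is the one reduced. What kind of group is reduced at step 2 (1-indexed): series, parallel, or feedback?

The answer is feedback.

Reasoning:
1. reduce the parallel group G1, G2
2. apply the feedback formula to (G1+G2), G3
3. apply the feedback formula to [(G1+G2)/(1+(G1+G2)*G3)], G4
So the answer for step 2 is feedback.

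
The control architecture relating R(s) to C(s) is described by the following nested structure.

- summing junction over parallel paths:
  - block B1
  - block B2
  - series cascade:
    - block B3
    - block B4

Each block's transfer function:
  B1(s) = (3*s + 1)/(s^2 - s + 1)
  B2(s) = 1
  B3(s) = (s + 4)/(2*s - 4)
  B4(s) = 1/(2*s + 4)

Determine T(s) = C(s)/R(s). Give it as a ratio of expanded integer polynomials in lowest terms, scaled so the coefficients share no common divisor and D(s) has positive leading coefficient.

The answer is (4*s^4 + 9*s^3 - 5*s^2 - 35*s - 28)/(4*s^4 - 4*s^3 - 12*s^2 + 16*s - 16).

Reasoning:
(1) reduce the series chain B3, B4 = (s + 4)/(4*s^2 - 16)
(2) add B1, B2, (B3*B4) (parallel); the result is T(s) itself (integer coefficients, no common factor, positive leading denominator coefficient)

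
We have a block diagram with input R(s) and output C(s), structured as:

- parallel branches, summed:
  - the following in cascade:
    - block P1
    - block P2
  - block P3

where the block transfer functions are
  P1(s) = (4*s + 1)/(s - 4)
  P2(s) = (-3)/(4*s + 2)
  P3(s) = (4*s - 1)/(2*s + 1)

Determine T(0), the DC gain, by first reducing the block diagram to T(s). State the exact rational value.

1. multiply P1, P2 (series) -> (-12*s - 3)/(4*s^2 - 14*s - 8)
2. parallel reduction of (P1*P2), P3 -> (8*s^2 - 46*s + 5)/(4*s^2 - 14*s - 8)
Evaluating the step-2 result (the overall T(s)) at s = 0 gives T(0) = 5/(-8) = -5/8.

Hence the answer: -5/8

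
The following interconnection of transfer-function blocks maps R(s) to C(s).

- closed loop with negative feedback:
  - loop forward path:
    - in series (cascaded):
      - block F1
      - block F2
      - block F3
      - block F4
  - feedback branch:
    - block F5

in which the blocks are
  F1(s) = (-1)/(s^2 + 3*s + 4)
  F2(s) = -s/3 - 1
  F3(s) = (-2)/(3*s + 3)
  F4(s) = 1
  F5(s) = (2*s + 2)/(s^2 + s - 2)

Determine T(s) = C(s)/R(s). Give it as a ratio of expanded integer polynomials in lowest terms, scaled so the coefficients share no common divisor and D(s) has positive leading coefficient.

Step 1 - multiply F1, F2, F3, F4 (series) = (-2*s - 6)/(9*s^3 + 36*s^2 + 63*s + 36)
Step 2 - apply the feedback formula to (F1*F2*F3*F4), F5: this yields T(s), and no further normalization is needed

Final answer: (-2*s^3 - 8*s^2 - 2*s + 12)/(9*s^5 + 45*s^4 + 81*s^3 + 23*s^2 - 106*s - 84)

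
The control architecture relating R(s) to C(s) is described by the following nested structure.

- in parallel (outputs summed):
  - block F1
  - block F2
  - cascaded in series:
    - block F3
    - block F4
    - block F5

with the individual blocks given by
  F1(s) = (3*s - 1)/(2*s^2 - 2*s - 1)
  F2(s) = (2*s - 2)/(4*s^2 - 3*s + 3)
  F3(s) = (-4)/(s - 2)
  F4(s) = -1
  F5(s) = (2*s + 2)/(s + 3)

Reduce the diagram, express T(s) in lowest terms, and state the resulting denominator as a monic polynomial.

The answer is s^6 - 3*s^5/4 - 27*s^4/4 + 89*s^3/8 - 27*s^2/4 + 15*s/8 + 9/4.

Reasoning:
Step 1. multiply F3, F4, F5 (series) = (8*s + 8)/(s^2 + s - 6)
Step 2. combine F1, F2, (F3*F4*F5) in parallel = (80*s^5 - 53*s^4 - 151*s^3 + 179*s^2 - 133*s - 18)/(8*s^6 - 6*s^5 - 54*s^4 + 89*s^3 - 54*s^2 + 15*s + 18)
The result of step 2 is T(s) in lowest terms. Its denominator has leading coefficient 8; dividing the denominator through by 8 makes it monic.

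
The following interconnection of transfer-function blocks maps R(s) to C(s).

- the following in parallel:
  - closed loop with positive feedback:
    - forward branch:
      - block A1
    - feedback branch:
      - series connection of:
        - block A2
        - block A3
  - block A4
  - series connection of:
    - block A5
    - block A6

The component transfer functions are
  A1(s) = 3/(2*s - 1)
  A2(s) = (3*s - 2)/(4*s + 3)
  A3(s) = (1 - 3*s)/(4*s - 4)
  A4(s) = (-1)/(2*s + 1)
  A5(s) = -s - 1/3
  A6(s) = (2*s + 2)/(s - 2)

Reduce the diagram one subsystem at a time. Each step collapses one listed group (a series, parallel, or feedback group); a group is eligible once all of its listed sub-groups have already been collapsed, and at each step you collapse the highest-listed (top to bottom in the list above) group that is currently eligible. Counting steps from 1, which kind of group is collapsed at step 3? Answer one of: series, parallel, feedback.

Step 1: series reduction of A2, A3
Step 2: feedback reduction of A1, (A2*A3)
Step 3: combine A5, A6 in series
Step 4: reduce the parallel group [A1/(1-A1*(A2*A3))], A4, (A5*A6)
Step 3 collapses a series group.

Therefore the answer is series.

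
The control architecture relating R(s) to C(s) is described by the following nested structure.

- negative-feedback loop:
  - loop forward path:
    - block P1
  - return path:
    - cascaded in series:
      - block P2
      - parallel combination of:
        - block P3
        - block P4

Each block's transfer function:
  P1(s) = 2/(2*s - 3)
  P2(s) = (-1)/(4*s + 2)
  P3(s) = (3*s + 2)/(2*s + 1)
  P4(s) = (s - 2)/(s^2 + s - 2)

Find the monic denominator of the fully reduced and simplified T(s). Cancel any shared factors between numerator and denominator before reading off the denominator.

Answer: s^5 + s^4/2 - 33*s^3/8 - 3*s^2/2 + 3*s + 3/2

Working:
1. sum the parallel branches P3, P4; result (3*s^3 + 7*s^2 - 7*s - 6)/(2*s^3 + 3*s^2 - 3*s - 2)
2. reduce the series chain P2, (P3+P4); result (-3*s^3 - 7*s^2 + 7*s + 6)/(8*s^4 + 16*s^3 - 6*s^2 - 14*s - 4)
3. apply the feedback formula to P1, (P2*(P3+P4)); result (8*s^4 + 16*s^3 - 6*s^2 - 14*s - 4)/(8*s^5 + 4*s^4 - 33*s^3 - 12*s^2 + 24*s + 12)
Step 3 gives the fully reduced T(s), with no common factor left to cancel. The denominator's leading coefficient is 8, so divide each of its coefficients by 8 to get the monic form.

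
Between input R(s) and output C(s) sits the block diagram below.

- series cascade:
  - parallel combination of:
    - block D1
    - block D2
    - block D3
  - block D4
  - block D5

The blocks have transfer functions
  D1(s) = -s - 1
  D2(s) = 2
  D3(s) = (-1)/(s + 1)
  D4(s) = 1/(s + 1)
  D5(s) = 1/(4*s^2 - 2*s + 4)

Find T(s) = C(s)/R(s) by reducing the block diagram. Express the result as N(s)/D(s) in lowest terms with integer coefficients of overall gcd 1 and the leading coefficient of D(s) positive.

Step 1 - combine D1, D2, D3 in parallel, giving (-s^2)/(s + 1)
Step 2 - combine (D1+D2+D3), D4, D5 in series; the result is T(s) itself (integer coefficients, no common factor, positive leading denominator coefficient)

Hence the answer: (-s^2)/(4*s^4 + 6*s^3 + 4*s^2 + 6*s + 4)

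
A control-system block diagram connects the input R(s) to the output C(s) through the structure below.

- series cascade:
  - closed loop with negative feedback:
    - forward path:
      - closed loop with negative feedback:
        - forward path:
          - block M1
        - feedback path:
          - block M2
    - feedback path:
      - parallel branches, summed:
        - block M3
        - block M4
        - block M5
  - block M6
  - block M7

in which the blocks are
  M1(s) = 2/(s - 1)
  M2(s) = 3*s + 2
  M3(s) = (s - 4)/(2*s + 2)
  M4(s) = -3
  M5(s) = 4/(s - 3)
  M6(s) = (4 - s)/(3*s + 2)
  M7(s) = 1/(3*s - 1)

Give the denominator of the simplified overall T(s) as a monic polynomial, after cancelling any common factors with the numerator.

Reducing step by step:

[1] collapse the loop (M1 forward, M2 return) = 2/(7*s + 3)
[2] add M3, M4, M5 (parallel) = (-5*s^2 + 13*s + 38)/(2*s^2 - 4*s - 6)
[3] collapse the loop ([M1/(1+M1*M2)] forward, (M3+M4+M5) return) = (2*s^2 - 4*s - 6)/(7*s^3 - 16*s^2 - 14*s + 29)
[4] series reduction of [[M1/(1+M1*M2)]/(1+[M1/(1+M1*M2)]*(M3+M4+M5))], M6, M7 = (-2*s^3 + 12*s^2 - 10*s - 24)/(63*s^5 - 123*s^4 - 188*s^3 + 251*s^2 + 115*s - 58)
Step 4 gives the fully reduced T(s), with no common factor left to cancel. The denominator's leading coefficient is 63, so divide each of its coefficients by 63 to get the monic form.

Answer: s^5 - 41*s^4/21 - 188*s^3/63 + 251*s^2/63 + 115*s/63 - 58/63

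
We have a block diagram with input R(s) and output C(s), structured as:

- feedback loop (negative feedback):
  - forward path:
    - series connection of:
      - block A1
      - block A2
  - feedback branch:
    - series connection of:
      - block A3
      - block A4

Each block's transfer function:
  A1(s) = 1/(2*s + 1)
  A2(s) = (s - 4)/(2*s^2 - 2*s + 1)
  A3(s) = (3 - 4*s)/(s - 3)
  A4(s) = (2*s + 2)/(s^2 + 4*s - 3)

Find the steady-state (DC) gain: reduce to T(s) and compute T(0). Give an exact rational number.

[1] multiply A1, A2 (series) -> (s - 4)/(4*s^3 - 2*s^2 + 1)
[2] series reduction of A3, A4 -> (-8*s^2 - 2*s + 6)/(s^3 + s^2 - 15*s + 9)
[3] apply the feedback formula to (A1*A2), (A3*A4) -> (s^4 - 3*s^3 - 19*s^2 + 69*s - 36)/(4*s^6 + 2*s^5 - 62*s^4 + 59*s^3 + 13*s^2 - s - 15)
DC gain: substitute s = 0 into T(s) from step 3: T(0) = -36/(-15) = 12/5.

Final answer: 12/5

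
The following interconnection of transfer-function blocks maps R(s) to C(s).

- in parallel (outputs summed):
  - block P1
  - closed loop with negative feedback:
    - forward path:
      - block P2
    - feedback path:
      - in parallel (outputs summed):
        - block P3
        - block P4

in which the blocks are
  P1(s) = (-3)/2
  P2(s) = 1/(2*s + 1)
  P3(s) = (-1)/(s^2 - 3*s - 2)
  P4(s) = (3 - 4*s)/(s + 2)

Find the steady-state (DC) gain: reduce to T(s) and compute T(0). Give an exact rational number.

Reducing step by step:

Step 1: combine P3, P4 in parallel = (-4*s^3 + 15*s^2 - 2*s - 8)/(s^3 - s^2 - 8*s - 4)
Step 2: collapse the loop (P2 forward, (P3+P4) return) = (s^3 - s^2 - 8*s - 4)/(2*s^4 - 5*s^3 - 2*s^2 - 18*s - 12)
Step 3: combine P1, [P2/(1+P2*(P3+P4))] in parallel = (-6*s^4 + 17*s^3 + 4*s^2 + 38*s + 28)/(4*s^4 - 10*s^3 - 4*s^2 - 36*s - 24)
Evaluating the step-3 result (the overall T(s)) at s = 0 gives T(0) = 28/(-24) = -7/6.

Answer: -7/6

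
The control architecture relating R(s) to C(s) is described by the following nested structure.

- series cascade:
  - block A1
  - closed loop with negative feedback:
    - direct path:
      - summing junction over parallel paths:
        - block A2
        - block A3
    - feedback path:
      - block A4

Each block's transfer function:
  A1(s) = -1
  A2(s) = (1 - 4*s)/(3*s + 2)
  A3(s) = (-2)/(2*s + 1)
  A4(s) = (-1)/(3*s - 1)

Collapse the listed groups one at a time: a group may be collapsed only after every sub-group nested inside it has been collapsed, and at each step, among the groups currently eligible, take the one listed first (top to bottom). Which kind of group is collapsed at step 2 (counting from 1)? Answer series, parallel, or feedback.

Answer: feedback

Working:
1. combine A2, A3 in parallel
2. reduce the feedback loop with forward (A2+A3) and return A4
3. combine A1, [(A2+A3)/(1+(A2+A3)*A4)] in series
At step 2 the group reduced is feedback.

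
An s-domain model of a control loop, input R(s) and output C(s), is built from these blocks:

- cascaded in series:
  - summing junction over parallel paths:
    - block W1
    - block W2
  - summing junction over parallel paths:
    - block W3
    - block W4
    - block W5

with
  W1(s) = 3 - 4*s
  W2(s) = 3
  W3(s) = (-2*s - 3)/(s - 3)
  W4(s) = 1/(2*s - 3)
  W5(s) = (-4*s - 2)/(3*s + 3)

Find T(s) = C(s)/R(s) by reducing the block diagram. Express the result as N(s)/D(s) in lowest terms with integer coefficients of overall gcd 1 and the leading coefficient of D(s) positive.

Step 1. sum the parallel branches W1, W2 gives 6 - 4*s
Step 2. parallel reduction of W3, W4, W5 gives (-20*s^3 + 23*s^2 + 3*s)/(6*s^3 - 21*s^2 + 27)
Step 3. series reduction of (W1+W2), (W3+W4+W5); the result is T(s) itself (integer coefficients, no common factor, positive leading denominator coefficient)

Therefore the answer is (40*s^3 - 46*s^2 - 6*s)/(3*s^2 - 6*s - 9).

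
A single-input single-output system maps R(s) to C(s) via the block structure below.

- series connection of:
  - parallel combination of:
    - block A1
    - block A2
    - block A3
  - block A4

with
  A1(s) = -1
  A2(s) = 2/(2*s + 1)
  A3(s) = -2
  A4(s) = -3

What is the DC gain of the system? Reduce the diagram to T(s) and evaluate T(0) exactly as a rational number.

(1) add A1, A2, A3 (parallel): (-6*s - 1)/(2*s + 1)
(2) cascade (A1+A2+A3), A4: (18*s + 3)/(2*s + 1)
DC gain: substitute s = 0 into T(s) from step 2: T(0) = 3/1 = 3.

Therefore the answer is 3.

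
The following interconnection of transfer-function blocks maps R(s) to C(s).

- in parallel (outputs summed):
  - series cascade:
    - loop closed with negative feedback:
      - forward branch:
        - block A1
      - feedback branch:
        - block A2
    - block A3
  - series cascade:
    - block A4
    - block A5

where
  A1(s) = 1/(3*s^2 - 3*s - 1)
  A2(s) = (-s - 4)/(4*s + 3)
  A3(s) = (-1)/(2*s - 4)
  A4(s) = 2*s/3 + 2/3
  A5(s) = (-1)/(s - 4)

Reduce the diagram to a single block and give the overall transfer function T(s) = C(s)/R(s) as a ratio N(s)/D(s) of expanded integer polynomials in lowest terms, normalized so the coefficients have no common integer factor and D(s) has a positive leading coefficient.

[1] collapse the loop (A1 forward, A2 return) -> (4*s + 3)/(12*s^3 - 3*s^2 - 14*s - 7)
[2] multiply [A1/(1+A1*A2)], A3 (series) -> (-4*s - 3)/(24*s^4 - 54*s^3 - 16*s^2 + 42*s + 28)
[3] combine A4, A5 in series -> (-2*s - 2)/(3*s - 12)
[4] parallel reduction of ([A1/(1+A1*A2)]*A3), (A4*A5) - this is the overall T(s), already in the required normalized form

Hence the answer: (-48*s^5 + 60*s^4 + 140*s^3 - 64*s^2 - 101*s - 20)/(72*s^5 - 450*s^4 + 600*s^3 + 318*s^2 - 420*s - 336)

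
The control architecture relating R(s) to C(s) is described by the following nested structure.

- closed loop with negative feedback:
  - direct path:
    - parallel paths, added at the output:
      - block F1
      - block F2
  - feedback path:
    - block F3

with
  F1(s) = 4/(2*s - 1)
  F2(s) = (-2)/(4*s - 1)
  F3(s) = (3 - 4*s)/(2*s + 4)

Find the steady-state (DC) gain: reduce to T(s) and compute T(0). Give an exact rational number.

Answer: 4

Working:
[1] sum the parallel branches F1, F2: (12*s - 2)/(8*s^2 - 6*s + 1)
[2] collapse the loop ((F1+F2) forward, F3 return): (12*s^2 + 22*s - 4)/(8*s^3 - 14*s^2 + 11*s - 1)
That last expression is T(s); at s = 0 only the constant terms survive, so T(0) = -4/(-1) = 4.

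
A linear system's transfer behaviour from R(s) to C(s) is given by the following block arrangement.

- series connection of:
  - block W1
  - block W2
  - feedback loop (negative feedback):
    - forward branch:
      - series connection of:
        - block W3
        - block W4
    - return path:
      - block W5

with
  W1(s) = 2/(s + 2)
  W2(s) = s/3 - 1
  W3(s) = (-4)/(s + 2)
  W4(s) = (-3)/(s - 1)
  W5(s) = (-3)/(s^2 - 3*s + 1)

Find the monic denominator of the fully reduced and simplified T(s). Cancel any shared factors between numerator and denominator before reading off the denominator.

Step 1: series reduction of W3, W4 gives 12/(s^2 + s - 2)
Step 2: apply the feedback formula to (W3*W4), W5 gives (12*s^2 - 36*s + 12)/(s^4 - 2*s^3 - 4*s^2 + 7*s - 38)
Step 3: reduce the series chain W1, W2, [(W3*W4)/(1+(W3*W4)*W5)] gives (8*s^3 - 48*s^2 + 80*s - 24)/(s^5 - 8*s^3 - s^2 - 24*s - 76)
T(s) is the step-3 result (common factors already cancelled). Leading coefficient of the denominator: 1, so no rescaling is needed.

Answer: s^5 - 8*s^3 - s^2 - 24*s - 76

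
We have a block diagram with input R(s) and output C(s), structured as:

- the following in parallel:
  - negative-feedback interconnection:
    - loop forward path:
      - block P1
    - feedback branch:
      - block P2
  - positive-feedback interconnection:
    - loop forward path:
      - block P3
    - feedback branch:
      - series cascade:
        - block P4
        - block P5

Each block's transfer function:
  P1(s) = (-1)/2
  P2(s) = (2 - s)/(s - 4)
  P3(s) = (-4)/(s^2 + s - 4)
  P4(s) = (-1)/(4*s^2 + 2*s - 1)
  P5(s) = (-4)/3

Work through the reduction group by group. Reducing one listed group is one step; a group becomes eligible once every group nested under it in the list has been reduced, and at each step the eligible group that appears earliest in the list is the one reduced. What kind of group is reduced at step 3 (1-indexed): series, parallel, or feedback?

The answer is feedback.

Reasoning:
[1] reduce the feedback loop with forward P1 and return P2
[2] combine P4, P5 in series
[3] feedback reduction of P3, (P4*P5)
[4] sum the parallel branches [P1/(1+P1*P2)], [P3/(1-P3*(P4*P5))]
At step 3 the group reduced is feedback.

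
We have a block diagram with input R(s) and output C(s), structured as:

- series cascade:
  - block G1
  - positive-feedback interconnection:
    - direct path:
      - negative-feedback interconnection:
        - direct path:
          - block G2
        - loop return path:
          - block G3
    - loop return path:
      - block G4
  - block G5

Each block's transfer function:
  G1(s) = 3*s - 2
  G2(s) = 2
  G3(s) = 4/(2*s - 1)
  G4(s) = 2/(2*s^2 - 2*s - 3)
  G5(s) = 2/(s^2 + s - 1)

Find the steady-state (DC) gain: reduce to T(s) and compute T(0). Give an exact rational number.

(1) close the feedback loop around G2, G3 -> (4*s - 2)/(2*s + 7)
(2) collapse the loop ([G2/(1+G2*G3)] forward, G4 return) -> (8*s^3 - 12*s^2 - 8*s + 6)/(4*s^3 + 10*s^2 - 28*s - 17)
(3) series reduction of G1, [[G2/(1+G2*G3)]/(1-[G2/(1+G2*G3)]*G4)], G5 -> (48*s^4 - 104*s^3 + 68*s - 24)/(4*s^5 + 14*s^4 - 22*s^3 - 55*s^2 + 11*s + 17)
The step-3 result is T(s). Setting s = 0: T(0) = -24/17.

Answer: -24/17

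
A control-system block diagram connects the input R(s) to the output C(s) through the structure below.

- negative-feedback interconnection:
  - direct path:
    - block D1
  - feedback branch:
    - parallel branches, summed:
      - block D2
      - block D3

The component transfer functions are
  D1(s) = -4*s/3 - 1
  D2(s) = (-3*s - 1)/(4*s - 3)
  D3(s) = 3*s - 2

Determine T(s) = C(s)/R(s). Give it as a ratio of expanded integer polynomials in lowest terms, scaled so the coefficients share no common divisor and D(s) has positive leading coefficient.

Step 1 - reduce the parallel group D2, D3: (12*s^2 - 20*s + 5)/(4*s - 3)
Step 2 - apply the feedback formula to D1, (D2+D3); the result is T(s) itself (integer coefficients, no common factor, positive leading denominator coefficient)

Answer: (16*s^2 - 9)/(48*s^3 - 44*s^2 - 52*s + 24)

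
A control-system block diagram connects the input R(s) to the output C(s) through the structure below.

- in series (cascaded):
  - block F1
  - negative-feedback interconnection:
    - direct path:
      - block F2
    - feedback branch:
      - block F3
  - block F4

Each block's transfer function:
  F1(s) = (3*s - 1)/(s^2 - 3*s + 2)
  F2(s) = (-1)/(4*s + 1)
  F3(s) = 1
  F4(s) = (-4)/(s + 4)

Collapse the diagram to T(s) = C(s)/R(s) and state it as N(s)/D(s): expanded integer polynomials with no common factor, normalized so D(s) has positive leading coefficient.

Step 1 - close the feedback loop around F2, F3, giving (-1)/(4*s)
Step 2 - combine F1, [F2/(1+F2*F3)], F4 in series, giving the overall T(s)

Therefore the answer is (3*s - 1)/(s^4 + s^3 - 10*s^2 + 8*s).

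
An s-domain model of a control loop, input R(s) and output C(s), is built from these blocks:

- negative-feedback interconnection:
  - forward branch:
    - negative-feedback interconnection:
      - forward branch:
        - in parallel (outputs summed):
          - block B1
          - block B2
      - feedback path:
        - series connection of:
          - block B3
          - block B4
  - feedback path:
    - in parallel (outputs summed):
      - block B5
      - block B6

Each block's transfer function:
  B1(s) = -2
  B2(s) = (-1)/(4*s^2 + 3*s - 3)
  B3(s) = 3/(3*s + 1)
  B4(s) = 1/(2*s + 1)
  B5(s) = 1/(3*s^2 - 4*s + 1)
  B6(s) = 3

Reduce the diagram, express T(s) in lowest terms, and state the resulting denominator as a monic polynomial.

1. combine B1, B2 in parallel: (-8*s^2 - 6*s + 5)/(4*s^2 + 3*s - 3)
2. reduce the series chain B3, B4: 3/(6*s^2 + 5*s + 1)
3. collapse the loop ((B1+B2) forward, (B3*B4) return): (-48*s^4 - 76*s^3 - 8*s^2 + 19*s + 5)/(24*s^4 + 38*s^3 - 23*s^2 - 30*s + 12)
4. combine B5, B6 in parallel: (9*s^2 - 12*s + 4)/(3*s^2 - 4*s + 1)
5. collapse the loop ([(B1+B2)/(1+(B1+B2)*(B3*B4))] forward, (B5+B6) return): (144*s^6 + 36*s^5 - 232*s^4 - 13*s^3 + 69*s^2 + s - 5)/(360*s^6 + 90*s^5 - 451*s^4 - 3*s^3 + 82*s^2 + 62*s - 32)
The result of step 5 is T(s) in lowest terms. Its denominator has leading coefficient 360; dividing the denominator through by 360 makes it monic.

Final answer: s^6 + s^5/4 - 451*s^4/360 - s^3/120 + 41*s^2/180 + 31*s/180 - 4/45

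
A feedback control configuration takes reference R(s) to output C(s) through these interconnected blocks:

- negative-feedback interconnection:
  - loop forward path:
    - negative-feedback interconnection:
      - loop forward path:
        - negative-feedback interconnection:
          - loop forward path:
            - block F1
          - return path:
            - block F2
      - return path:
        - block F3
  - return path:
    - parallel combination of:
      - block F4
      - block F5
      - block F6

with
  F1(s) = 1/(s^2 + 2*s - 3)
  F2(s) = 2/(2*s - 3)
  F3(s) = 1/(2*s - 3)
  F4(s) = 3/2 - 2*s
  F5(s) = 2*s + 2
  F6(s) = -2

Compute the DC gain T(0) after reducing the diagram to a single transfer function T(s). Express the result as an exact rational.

The answer is -2/5.

Reasoning:
Step 1 - close the feedback loop around F1, F2 = (2*s - 3)/(2*s^3 + s^2 - 12*s + 11)
Step 2 - close the feedback loop around [F1/(1+F1*F2)], F3 = (2*s - 3)/(2*s^3 + s^2 - 12*s + 12)
Step 3 - sum the parallel branches F4, F5, F6 = 3/2
Step 4 - close the feedback loop around [[F1/(1+F1*F2)]/(1+[F1/(1+F1*F2)]*F3)], (F4+F5+F6) = (4*s - 6)/(4*s^3 + 2*s^2 - 18*s + 15)
DC gain: substitute s = 0 into T(s) from step 4: T(0) = -6/15 = -2/5.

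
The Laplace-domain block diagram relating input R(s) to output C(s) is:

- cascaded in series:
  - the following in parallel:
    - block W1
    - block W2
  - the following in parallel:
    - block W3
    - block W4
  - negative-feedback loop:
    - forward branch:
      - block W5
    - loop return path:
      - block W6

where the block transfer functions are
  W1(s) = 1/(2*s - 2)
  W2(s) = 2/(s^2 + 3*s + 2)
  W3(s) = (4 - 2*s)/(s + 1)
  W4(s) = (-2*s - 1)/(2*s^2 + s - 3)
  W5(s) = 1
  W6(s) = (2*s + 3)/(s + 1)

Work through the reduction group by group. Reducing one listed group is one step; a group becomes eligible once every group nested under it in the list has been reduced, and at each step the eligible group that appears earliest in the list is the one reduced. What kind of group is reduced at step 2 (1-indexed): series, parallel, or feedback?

(1) parallel reduction of W1, W2
(2) reduce the parallel group W3, W4
(3) reduce the feedback loop with forward W5 and return W6
(4) series reduction of (W1+W2), (W3+W4), [W5/(1+W5*W6)]
Step 2 collapses a parallel group.

Hence the answer: parallel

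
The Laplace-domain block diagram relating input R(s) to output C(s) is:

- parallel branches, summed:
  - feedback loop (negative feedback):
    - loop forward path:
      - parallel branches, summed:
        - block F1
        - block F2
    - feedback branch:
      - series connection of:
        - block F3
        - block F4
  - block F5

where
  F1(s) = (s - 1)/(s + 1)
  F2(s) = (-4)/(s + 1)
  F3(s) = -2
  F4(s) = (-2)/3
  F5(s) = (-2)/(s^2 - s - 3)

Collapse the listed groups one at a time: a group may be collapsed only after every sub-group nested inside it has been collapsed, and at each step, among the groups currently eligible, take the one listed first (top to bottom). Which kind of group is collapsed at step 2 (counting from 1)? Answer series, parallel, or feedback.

Step 1. add F1, F2 (parallel)
Step 2. combine F3, F4 in series
Step 3. feedback reduction of (F1+F2), (F3*F4)
Step 4. parallel reduction of [(F1+F2)/(1+(F1+F2)*(F3*F4))], F5
At step 2 the group reduced is series.

Therefore the answer is series.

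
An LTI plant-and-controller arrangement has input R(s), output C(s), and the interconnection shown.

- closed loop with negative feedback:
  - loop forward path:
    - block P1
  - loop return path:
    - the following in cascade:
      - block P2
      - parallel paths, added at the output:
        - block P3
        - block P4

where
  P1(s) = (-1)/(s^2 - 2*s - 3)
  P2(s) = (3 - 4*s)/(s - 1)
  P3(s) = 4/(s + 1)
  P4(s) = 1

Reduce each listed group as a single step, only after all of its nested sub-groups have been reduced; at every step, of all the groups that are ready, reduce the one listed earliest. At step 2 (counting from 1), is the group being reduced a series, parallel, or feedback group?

Reducing step by step:

Step 1 - reduce the parallel group P3, P4
Step 2 - reduce the series chain P2, (P3+P4)
Step 3 - reduce the feedback loop with forward P1 and return (P2*(P3+P4))
At step 2 the group reduced is series.

Answer: series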